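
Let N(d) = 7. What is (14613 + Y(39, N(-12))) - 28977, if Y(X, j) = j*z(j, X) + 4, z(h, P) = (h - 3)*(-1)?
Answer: -14388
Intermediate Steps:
z(h, P) = 3 - h (z(h, P) = (-3 + h)*(-1) = 3 - h)
Y(X, j) = 4 + j*(3 - j) (Y(X, j) = j*(3 - j) + 4 = 4 + j*(3 - j))
(14613 + Y(39, N(-12))) - 28977 = (14613 + (4 - 1*7*(-3 + 7))) - 28977 = (14613 + (4 - 1*7*4)) - 28977 = (14613 + (4 - 28)) - 28977 = (14613 - 24) - 28977 = 14589 - 28977 = -14388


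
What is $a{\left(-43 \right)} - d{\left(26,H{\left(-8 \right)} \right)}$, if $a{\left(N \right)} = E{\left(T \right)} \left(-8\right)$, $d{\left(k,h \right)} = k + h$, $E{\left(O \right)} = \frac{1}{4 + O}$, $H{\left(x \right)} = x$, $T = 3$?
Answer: $- \frac{134}{7} \approx -19.143$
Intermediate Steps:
$d{\left(k,h \right)} = h + k$
$a{\left(N \right)} = - \frac{8}{7}$ ($a{\left(N \right)} = \frac{1}{4 + 3} \left(-8\right) = \frac{1}{7} \left(-8\right) = - \frac{8}{7}$)
$a{\left(-43 \right)} - d{\left(26,H{\left(-8 \right)} \right)} = - \frac{8}{7} - \left(-8 + 26\right) = - \frac{8}{7} - 18 = - \frac{134}{7}$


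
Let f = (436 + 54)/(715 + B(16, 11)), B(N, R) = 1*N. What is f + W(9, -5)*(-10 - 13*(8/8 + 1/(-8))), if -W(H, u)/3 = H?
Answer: 3378947/5848 ≈ 577.79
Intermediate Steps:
B(N, R) = N
W(H, u) = -3*H
f = 490/731 (f = (436 + 54)/(715 + 16) = 490/731 ≈ 0.67031)
f + W(9, -5)*(-10 - 13*(8/8 + 1/(-8))) = 490/731 + (-3*9)*(-10 - 13*(8/8 + 1/(-8))) = 490/731 - 27*(-10 - 13*(8*(1/8) + 1*(-1/8))) = 490/731 - 27*(-10 - 13*(1 - 1/8)) = 490/731 - 27*(-10 - 13*7/8) = 490/731 - 27*(-10 - 91/8) = 490/731 - 27*(-171/8) = 490/731 + 4617/8 = 3378947/5848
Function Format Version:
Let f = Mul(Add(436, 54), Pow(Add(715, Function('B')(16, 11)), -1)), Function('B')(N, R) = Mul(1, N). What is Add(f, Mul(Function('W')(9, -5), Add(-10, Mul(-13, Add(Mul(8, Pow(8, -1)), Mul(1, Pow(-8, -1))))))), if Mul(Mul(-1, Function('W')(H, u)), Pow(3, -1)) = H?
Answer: Rational(3378947, 5848) ≈ 577.79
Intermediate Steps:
Function('B')(N, R) = N
Function('W')(H, u) = Mul(-3, H)
f = Rational(490, 731) (f = Mul(Add(436, 54), Pow(Add(715, 16), -1)) = Mul(490, Pow(731, -1)) = Mul(490, Rational(1, 731)) = Rational(490, 731) ≈ 0.67031)
Add(f, Mul(Function('W')(9, -5), Add(-10, Mul(-13, Add(Mul(8, Pow(8, -1)), Mul(1, Pow(-8, -1))))))) = Add(Rational(490, 731), Mul(Mul(-3, 9), Add(-10, Mul(-13, Add(Mul(8, Pow(8, -1)), Mul(1, Pow(-8, -1))))))) = Add(Rational(490, 731), Mul(-27, Add(-10, Mul(-13, Add(Mul(8, Rational(1, 8)), Mul(1, Rational(-1, 8))))))) = Add(Rational(490, 731), Mul(-27, Add(-10, Mul(-13, Add(1, Rational(-1, 8)))))) = Add(Rational(490, 731), Mul(-27, Add(-10, Mul(-13, Rational(7, 8))))) = Add(Rational(490, 731), Mul(-27, Add(-10, Rational(-91, 8)))) = Add(Rational(490, 731), Mul(-27, Rational(-171, 8))) = Add(Rational(490, 731), Rational(4617, 8)) = Rational(3378947, 5848)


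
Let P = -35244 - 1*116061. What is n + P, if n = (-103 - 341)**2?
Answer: 45831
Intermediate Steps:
n = 197136 (n = (-444)**2 = 197136)
P = -151305 (P = -35244 - 116061 = -151305)
n + P = 197136 - 151305 = 45831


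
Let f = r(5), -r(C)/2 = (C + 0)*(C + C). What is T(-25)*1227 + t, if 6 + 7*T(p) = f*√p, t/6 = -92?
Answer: -11226/7 - 613500*I/7 ≈ -1603.7 - 87643.0*I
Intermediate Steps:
t = -552 (t = 6*(-92) = -552)
r(C) = -4*C² (r(C) = -2*(C + 0)*(C + C) = -2*C*2*C = -4*C²)
f = -100 (f = -4*5² = -4*25 = -100)
T(p) = -6/7 - 100*√p/7 (T(p) = -6/7 + (-100*√p)/7 = -6/7 - 100*√p/7)
T(-25)*1227 + t = (-6/7 - 500*I/7)*1227 - 552 = (-7362/7 - 613500*I/7) - 552 = -11226/7 - 613500*I/7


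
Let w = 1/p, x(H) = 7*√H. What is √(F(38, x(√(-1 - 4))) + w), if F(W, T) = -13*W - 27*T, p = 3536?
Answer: 3*√(-42893227 - 16410576*5^(¼)*√I)/884 ≈ 3.7554 - 26.607*I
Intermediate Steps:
F(W, T) = -27*T - 13*W
w = 1/3536 ≈ 0.00028281
√(F(38, x(√(-1 - 4))) + w) = √((-189*√(√(-1 - 4)) - 13*38) + 1/3536) = √((-189*√(√(-5)) - 494) + 1/3536) = √((-189*√(I*√5) - 494) + 1/3536) = √((-189*5^(¼)*√I - 494) + 1/3536) = √((-494 - 189*5^(¼)*√I) + 1/3536) = √(-1746783/3536 - 189*5^(¼)*√I)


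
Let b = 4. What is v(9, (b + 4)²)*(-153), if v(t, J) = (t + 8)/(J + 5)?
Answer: -867/23 ≈ -37.696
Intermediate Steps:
v(t, J) = (8 + t)/(5 + J)
v(9, (b + 4)²)*(-153) = ((8 + 9)/(5 + (4 + 4)²))*(-153) = (17/(5 + 8²))*(-153) = (17/(5 + 64))*(-153) = (17/69)*(-153) = -867/23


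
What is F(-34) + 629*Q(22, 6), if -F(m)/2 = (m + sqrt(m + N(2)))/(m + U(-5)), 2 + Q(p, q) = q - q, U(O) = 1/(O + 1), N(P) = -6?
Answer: -172618/137 + 16*I*sqrt(10)/137 ≈ -1260.0 + 0.36932*I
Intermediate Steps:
U(O) = 1/(1 + O)
Q(p, q) = -2 (Q(p, q) = -2 + (q - q) = -2 + 0 = -2)
F(m) = -2*(m + sqrt(-6 + m))/(-1/4 + m) (F(m) = -2*(m + sqrt(m - 6))/(m + 1/(1 - 5)) = -2*(m + sqrt(-6 + m))/(m + 1/(-4)) = -2*(m + sqrt(-6 + m))/(m - 1/4) = -2*(m + sqrt(-6 + m))/(-1/4 + m))
F(-34) + 629*Q(22, 6) = 8*(-1*(-34) - sqrt(-6 - 34))/(-1 + 4*(-34)) + 629*(-2) = 8*(34 - sqrt(-40))/(-1 - 136) - 1258 = 8*(34 - 2*I*sqrt(10))/(-137) - 1258 = 8*(-1/137)*(34 - 2*I*sqrt(10)) - 1258 = (-272/137 + 16*I*sqrt(10)/137) - 1258 = -172618/137 + 16*I*sqrt(10)/137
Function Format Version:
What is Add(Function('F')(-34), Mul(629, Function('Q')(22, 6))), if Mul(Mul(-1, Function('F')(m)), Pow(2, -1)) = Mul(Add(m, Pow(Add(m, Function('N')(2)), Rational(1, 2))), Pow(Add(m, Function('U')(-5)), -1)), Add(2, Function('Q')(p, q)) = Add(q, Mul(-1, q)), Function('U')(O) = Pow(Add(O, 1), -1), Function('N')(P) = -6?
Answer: Add(Rational(-172618, 137), Mul(Rational(16, 137), I, Pow(10, Rational(1, 2)))) ≈ Add(-1260.0, Mul(0.36932, I))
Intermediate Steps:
Function('U')(O) = Pow(Add(1, O), -1)
Function('Q')(p, q) = -2 (Function('Q')(p, q) = Add(-2, Add(q, Mul(-1, q))) = Add(-2, 0) = -2)
Function('F')(m) = Mul(-2, Pow(Add(Rational(-1, 4), m), -1), Add(m, Pow(Add(-6, m), Rational(1, 2)))) (Function('F')(m) = Mul(-2, Mul(Add(m, Pow(Add(m, -6), Rational(1, 2))), Pow(Add(m, Pow(Add(1, -5), -1)), -1))) = Mul(-2, Mul(Add(m, Pow(Add(-6, m), Rational(1, 2))), Pow(Add(m, Pow(-4, -1)), -1))) = Mul(-2, Mul(Add(m, Pow(Add(-6, m), Rational(1, 2))), Pow(Add(m, Rational(-1, 4)), -1))) = Mul(-2, Mul(Add(m, Pow(Add(-6, m), Rational(1, 2))), Pow(Add(Rational(-1, 4), m), -1))) = Mul(-2, Mul(Pow(Add(Rational(-1, 4), m), -1), Add(m, Pow(Add(-6, m), Rational(1, 2))))) = Mul(-2, Pow(Add(Rational(-1, 4), m), -1), Add(m, Pow(Add(-6, m), Rational(1, 2)))))
Add(Function('F')(-34), Mul(629, Function('Q')(22, 6))) = Add(Mul(8, Pow(Add(-1, Mul(4, -34)), -1), Add(Mul(-1, -34), Mul(-1, Pow(Add(-6, -34), Rational(1, 2))))), Mul(629, -2)) = Add(Mul(8, Pow(Add(-1, -136), -1), Add(34, Mul(-1, Pow(-40, Rational(1, 2))))), -1258) = Add(Mul(8, Pow(-137, -1), Add(34, Mul(-1, Mul(2, I, Pow(10, Rational(1, 2)))))), -1258) = Add(Mul(8, Rational(-1, 137), Add(34, Mul(-2, I, Pow(10, Rational(1, 2))))), -1258) = Add(Add(Rational(-272, 137), Mul(Rational(16, 137), I, Pow(10, Rational(1, 2)))), -1258) = Add(Rational(-172618, 137), Mul(Rational(16, 137), I, Pow(10, Rational(1, 2))))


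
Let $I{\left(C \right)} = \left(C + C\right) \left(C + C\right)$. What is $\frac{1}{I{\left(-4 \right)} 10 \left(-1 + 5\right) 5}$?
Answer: $\frac{1}{12800} \approx 7.8125 \cdot 10^{-5}$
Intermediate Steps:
$I{\left(C \right)} = 4 C^{2}$ ($I{\left(C \right)} = 2 C 2 C = 4 C^{2}$)
$\frac{1}{I{\left(-4 \right)} 10 \left(-1 + 5\right) 5} = \frac{1}{4 \left(-4\right)^{2} \cdot 10 \left(-1 + 5\right) 5} = \frac{1}{4 \cdot 16 \cdot 10 \cdot 4 \cdot 5} = \frac{1}{64 \cdot 10 \cdot 20} = \frac{1}{640 \cdot 20} = \frac{1}{12800}$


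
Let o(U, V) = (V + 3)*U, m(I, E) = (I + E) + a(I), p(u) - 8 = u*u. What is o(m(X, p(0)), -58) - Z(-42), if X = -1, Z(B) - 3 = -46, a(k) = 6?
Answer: -672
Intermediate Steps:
Z(B) = -43 (Z(B) = 3 - 46 = -43)
p(u) = 8 + u**2 (p(u) = 8 + u*u = 8 + u**2)
m(I, E) = 6 + E + I (m(I, E) = (I + E) + 6 = (E + I) + 6 = 6 + E + I)
o(U, V) = U*(3 + V) (o(U, V) = (3 + V)*U = U*(3 + V))
o(m(X, p(0)), -58) - Z(-42) = (6 + (8 + 0**2) - 1)*(3 - 58) - 1*(-43) = (6 + (8 + 0) - 1)*(-55) + 43 = (6 + 8 - 1)*(-55) + 43 = 13*(-55) + 43 = -715 + 43 = -672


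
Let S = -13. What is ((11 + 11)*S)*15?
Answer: -4290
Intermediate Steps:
((11 + 11)*S)*15 = ((11 + 11)*(-13))*15 = (22*(-13))*15 = -286*15 = -4290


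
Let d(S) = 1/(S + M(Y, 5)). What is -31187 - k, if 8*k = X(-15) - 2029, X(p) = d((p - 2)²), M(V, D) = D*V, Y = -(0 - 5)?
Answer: -77704639/2512 ≈ -30933.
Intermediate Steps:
Y = 5 (Y = -1*(-5) = 5)
d(S) = 1/(25 + S) (d(S) = 1/(S + 5*5) = 1/(S + 25) = 1/(25 + S))
X(p) = 1/(25 + (-2 + p)²) (X(p) = 1/(25 + (p - 2)²) = 1/(25 + (-2 + p)²))
k = -637105/2512 (k = (1/(25 + (-2 - 15)²) - 2029)/8 = (1/(25 + (-17)²) - 2029)/8 = (1/(25 + 289) - 2029)/8 = (1/314 - 2029)/8 = (⅛)*(-637105/314) = -637105/2512 ≈ -253.62)
-31187 - k = -31187 - 1*(-637105/2512) = -31187 + 637105/2512 = -77704639/2512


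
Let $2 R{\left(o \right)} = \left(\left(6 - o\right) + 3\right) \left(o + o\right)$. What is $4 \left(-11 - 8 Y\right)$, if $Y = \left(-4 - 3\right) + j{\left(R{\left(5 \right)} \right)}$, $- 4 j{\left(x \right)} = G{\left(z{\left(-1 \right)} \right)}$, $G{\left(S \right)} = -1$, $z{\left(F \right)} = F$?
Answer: $172$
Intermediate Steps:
$R{\left(o \right)} = o \left(9 - o\right)$ ($R{\left(o \right)} = \frac{\left(\left(6 - o\right) + 3\right) \left(o + o\right)}{2} = \frac{\left(9 - o\right) 2 o}{2} = \frac{2 o \left(9 - o\right)}{2} = o \left(9 - o\right)$)
$j{\left(x \right)} = \frac{1}{4}$ ($j{\left(x \right)} = \left(- \frac{1}{4}\right) \left(-1\right) = \frac{1}{4}$)
$Y = - \frac{27}{4}$ ($Y = \left(-4 - 3\right) + \frac{1}{4} = -7 + \frac{1}{4} = - \frac{27}{4} \approx -6.75$)
$4 \left(-11 - 8 Y\right) = 4 \left(-11 - -54\right) = 4 \left(-11 + 54\right) = 4 \cdot 43 = 172$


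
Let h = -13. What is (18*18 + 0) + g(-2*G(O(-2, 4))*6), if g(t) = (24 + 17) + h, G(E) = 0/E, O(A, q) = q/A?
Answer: 352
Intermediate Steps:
G(E) = 0
g(t) = 28 (g(t) = (24 + 17) - 13 = 41 - 13 = 28)
(18*18 + 0) + g(-2*G(O(-2, 4))*6) = (18*18 + 0) + 28 = (324 + 0) + 28 = 324 + 28 = 352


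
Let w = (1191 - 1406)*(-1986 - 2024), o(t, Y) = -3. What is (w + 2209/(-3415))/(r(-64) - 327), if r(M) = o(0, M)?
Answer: -981413347/375650 ≈ -2612.6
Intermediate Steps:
r(M) = -3
w = 862150 (w = -215*(-4010) = 862150)
(w + 2209/(-3415))/(r(-64) - 327) = (862150 + 2209/(-3415))/(-3 - 327) = (862150 + 2209*(-1/3415))/(-330) = (862150 - 2209/3415)*(-1/330) = (2944240041/3415)*(-1/330) = -981413347/375650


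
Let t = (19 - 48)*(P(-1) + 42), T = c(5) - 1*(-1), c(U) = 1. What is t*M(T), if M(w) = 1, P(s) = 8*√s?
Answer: -1218 - 232*I ≈ -1218.0 - 232.0*I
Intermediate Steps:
T = 2 (T = 1 - 1*(-1) = 1 + 1 = 2)
t = -1218 - 232*I (t = (19 - 48)*(8*√(-1) + 42) = -29*(8*I + 42) = -29*(42 + 8*I) = -1218 - 232*I ≈ -1218.0 - 232.0*I)
t*M(T) = (-1218 - 232*I)*1 = -1218 - 232*I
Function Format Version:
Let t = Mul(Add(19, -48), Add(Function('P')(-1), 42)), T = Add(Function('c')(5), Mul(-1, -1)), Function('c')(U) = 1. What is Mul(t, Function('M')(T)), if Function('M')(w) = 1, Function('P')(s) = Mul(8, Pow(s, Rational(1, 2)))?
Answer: Add(-1218, Mul(-232, I)) ≈ Add(-1218.0, Mul(-232.00, I))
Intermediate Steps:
T = 2 (T = Add(1, Mul(-1, -1)) = Add(1, 1) = 2)
t = Add(-1218, Mul(-232, I)) (t = Mul(Add(19, -48), Add(Mul(8, Pow(-1, Rational(1, 2))), 42)) = Mul(-29, Add(Mul(8, I), 42)) = Mul(-29, Add(42, Mul(8, I))) = Add(-1218, Mul(-232, I)) ≈ Add(-1218.0, Mul(-232.00, I)))
Mul(t, Function('M')(T)) = Mul(Add(-1218, Mul(-232, I)), 1) = Add(-1218, Mul(-232, I))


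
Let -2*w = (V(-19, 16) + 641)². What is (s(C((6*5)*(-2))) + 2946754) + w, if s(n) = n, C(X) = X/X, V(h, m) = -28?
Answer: 5517741/2 ≈ 2.7589e+6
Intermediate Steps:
w = -375769/2 (w = -(-28 + 641)²/2 = -½*613² = -½*375769 = -375769/2 ≈ -1.8788e+5)
C(X) = 1
(s(C((6*5)*(-2))) + 2946754) + w = (1 + 2946754) - 375769/2 = 2946755 - 375769/2 = 5517741/2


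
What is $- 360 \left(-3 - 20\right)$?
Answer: $8280$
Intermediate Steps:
$- 360 \left(-3 - 20\right) = \left(-360\right) \left(-23\right) = 8280$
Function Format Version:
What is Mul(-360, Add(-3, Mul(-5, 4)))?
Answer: 8280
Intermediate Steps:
Mul(-360, Add(-3, Mul(-5, 4))) = Mul(-360, Add(-3, -20)) = Mul(-360, -23) = 8280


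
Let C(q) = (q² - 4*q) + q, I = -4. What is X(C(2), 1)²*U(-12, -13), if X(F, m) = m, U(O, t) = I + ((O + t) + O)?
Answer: -41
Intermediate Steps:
C(q) = q² - 3*q
U(O, t) = -4 + t + 2*O (U(O, t) = -4 + ((O + t) + O) = -4 + (t + 2*O) = -4 + t + 2*O)
X(C(2), 1)²*U(-12, -13) = 1²*(-4 - 13 + 2*(-12)) = 1*(-4 - 13 - 24) = 1*(-41) = -41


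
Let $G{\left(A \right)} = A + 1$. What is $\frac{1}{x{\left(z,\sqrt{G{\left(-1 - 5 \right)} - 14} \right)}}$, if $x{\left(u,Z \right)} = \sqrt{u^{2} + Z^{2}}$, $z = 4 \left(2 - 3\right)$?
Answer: $- \frac{i \sqrt{3}}{3} \approx - 0.57735 i$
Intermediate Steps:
$z = -4$ ($z = 4 \left(-1\right) = -4$)
$G{\left(A \right)} = 1 + A$
$x{\left(u,Z \right)} = \sqrt{Z^{2} + u^{2}}$
$\frac{1}{x{\left(z,\sqrt{G{\left(-1 - 5 \right)} - 14} \right)}} = \frac{1}{\sqrt{\left(\sqrt{\left(1 - 6\right) - 14}\right)^{2} + \left(-4\right)^{2}}} = \frac{1}{\sqrt{\left(\sqrt{\left(1 - 6\right) - 14}\right)^{2} + 16}} = \frac{1}{\sqrt{\left(\sqrt{-5 - 14}\right)^{2} + 16}} = \frac{1}{\sqrt{\left(\sqrt{-19}\right)^{2} + 16}} = \frac{1}{\sqrt{\left(i \sqrt{19}\right)^{2} + 16}} = \frac{1}{\sqrt{-19 + 16}} = \frac{1}{\sqrt{-3}} = \frac{1}{i \sqrt{3}} = - \frac{i \sqrt{3}}{3}$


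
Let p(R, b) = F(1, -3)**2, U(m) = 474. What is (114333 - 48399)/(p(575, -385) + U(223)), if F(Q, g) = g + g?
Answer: 10989/85 ≈ 129.28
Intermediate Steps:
F(Q, g) = 2*g
p(R, b) = 36 (p(R, b) = (2*(-3))**2 = (-6)**2 = 36)
(114333 - 48399)/(p(575, -385) + U(223)) = (114333 - 48399)/(36 + 474) = 65934/510 = 65934*(1/510) = 10989/85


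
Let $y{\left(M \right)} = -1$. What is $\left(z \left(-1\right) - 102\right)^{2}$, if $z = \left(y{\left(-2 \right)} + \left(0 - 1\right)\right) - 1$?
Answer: $9801$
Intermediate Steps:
$z = -3$ ($z = \left(-1 + \left(0 - 1\right)\right) - 1 = \left(-1 - 1\right) - 1 = -2 - 1 = -3$)
$\left(z \left(-1\right) - 102\right)^{2} = \left(\left(-3\right) \left(-1\right) - 102\right)^{2} = \left(3 - 102\right)^{2} = \left(-99\right)^{2} = 9801$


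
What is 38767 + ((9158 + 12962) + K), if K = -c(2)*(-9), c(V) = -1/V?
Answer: 121765/2 ≈ 60883.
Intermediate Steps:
K = -9/2 (K = -(-1)/2*(-9) = -1*(-1/2)*(-9) = (1/2)*(-9) = -9/2 ≈ -4.5000)
38767 + ((9158 + 12962) + K) = 38767 + ((9158 + 12962) - 9/2) = 38767 + (22120 - 9/2) = 38767 + 44231/2 = 121765/2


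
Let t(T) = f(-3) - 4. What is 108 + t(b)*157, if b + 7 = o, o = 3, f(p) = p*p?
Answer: 893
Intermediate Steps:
f(p) = p²
b = -4 (b = -7 + 3 = -4)
t(T) = 5 (t(T) = (-3)² - 4 = 9 - 4 = 5)
108 + t(b)*157 = 108 + 5*157 = 108 + 785 = 893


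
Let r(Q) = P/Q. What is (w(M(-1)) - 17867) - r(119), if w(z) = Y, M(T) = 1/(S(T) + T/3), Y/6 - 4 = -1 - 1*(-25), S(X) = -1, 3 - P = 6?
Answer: -2106178/119 ≈ -17699.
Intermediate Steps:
P = -3 (P = 3 - 1*6 = 3 - 6 = -3)
r(Q) = -3/Q
Y = 168 (Y = 24 + 6*(-1 - 1*(-25)) = 24 + 6*(-1 + 25) = 24 + 6*24 = 24 + 144 = 168)
M(T) = 1/(-1 + T/3)
w(z) = 168
(w(M(-1)) - 17867) - r(119) = (168 - 17867) - (-3)/119 = -17699 - (-3)/119 = -17699 - 1*(-3/119) = -17699 + 3/119 = -2106178/119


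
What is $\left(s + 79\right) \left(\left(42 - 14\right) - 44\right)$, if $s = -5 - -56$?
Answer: $-2080$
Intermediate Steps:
$s = 51$ ($s = -5 + 56 = 51$)
$\left(s + 79\right) \left(\left(42 - 14\right) - 44\right) = \left(51 + 79\right) \left(\left(42 - 14\right) - 44\right) = 130 \left(28 - 44\right) = 130 \left(-16\right) = -2080$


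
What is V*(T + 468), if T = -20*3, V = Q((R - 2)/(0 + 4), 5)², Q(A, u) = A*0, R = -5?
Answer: 0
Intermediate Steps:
Q(A, u) = 0
V = 0 (V = 0² = 0)
T = -60
V*(T + 468) = 0*(-60 + 468) = 0*408 = 0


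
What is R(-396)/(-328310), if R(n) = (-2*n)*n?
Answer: 156816/164155 ≈ 0.95529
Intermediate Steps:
R(n) = -2*n**2
R(-396)/(-328310) = -2*(-396)**2/(-328310) = -2*156816*(-1/328310) = -313632*(-1/328310) = 156816/164155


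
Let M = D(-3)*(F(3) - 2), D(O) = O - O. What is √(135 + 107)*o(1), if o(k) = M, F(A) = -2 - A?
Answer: 0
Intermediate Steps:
D(O) = 0
M = 0 (M = 0*((-2 - 1*3) - 2) = 0*((-2 - 3) - 2) = 0*(-5 - 2) = 0*(-7) = 0)
o(k) = 0
√(135 + 107)*o(1) = √(135 + 107)*0 = √242*0 = (11*√2)*0 = 0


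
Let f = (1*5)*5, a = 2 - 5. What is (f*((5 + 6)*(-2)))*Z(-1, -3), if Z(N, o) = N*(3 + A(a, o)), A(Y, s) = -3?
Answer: 0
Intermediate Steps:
a = -3
Z(N, o) = 0 (Z(N, o) = N*(3 - 3) = N*0 = 0)
f = 25 (f = 5*5 = 25)
(f*((5 + 6)*(-2)))*Z(-1, -3) = (25*((5 + 6)*(-2)))*0 = (25*(11*(-2)))*0 = (25*(-22))*0 = -550*0 = 0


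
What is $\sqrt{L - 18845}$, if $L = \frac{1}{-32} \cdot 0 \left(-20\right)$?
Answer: $i \sqrt{18845} \approx 137.28 i$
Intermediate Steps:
$L = 0$ ($L = \left(- \frac{1}{32}\right) 0 \left(-20\right) = 0 \left(-20\right) = 0$)
$\sqrt{L - 18845} = \sqrt{0 - 18845} = \sqrt{-18845} = i \sqrt{18845}$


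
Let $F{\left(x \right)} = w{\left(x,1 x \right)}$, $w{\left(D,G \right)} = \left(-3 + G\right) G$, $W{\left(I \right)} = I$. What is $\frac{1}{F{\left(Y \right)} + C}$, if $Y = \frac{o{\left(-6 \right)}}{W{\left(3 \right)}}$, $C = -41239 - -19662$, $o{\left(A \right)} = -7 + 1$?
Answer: $- \frac{1}{21567} \approx -4.6367 \cdot 10^{-5}$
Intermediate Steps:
$o{\left(A \right)} = -6$
$C = -21577$ ($C = -41239 + 19662 = -21577$)
$w{\left(D,G \right)} = G \left(-3 + G\right)$
$Y = -2$ ($Y = - \frac{6}{3} = \left(-6\right) \frac{1}{3} = -2$)
$F{\left(x \right)} = x \left(-3 + x\right)$ ($F{\left(x \right)} = 1 x \left(-3 + 1 x\right) = x \left(-3 + x\right)$)
$\frac{1}{F{\left(Y \right)} + C} = \frac{1}{- 2 \left(-3 - 2\right) - 21577} = \frac{1}{\left(-2\right) \left(-5\right) - 21577} = \frac{1}{10 - 21577} = \frac{1}{-21567} = - \frac{1}{21567}$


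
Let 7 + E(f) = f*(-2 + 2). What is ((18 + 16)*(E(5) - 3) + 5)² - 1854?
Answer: 110371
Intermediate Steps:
E(f) = -7 (E(f) = -7 + f*(-2 + 2) = -7 + f*0 = -7 + 0 = -7)
((18 + 16)*(E(5) - 3) + 5)² - 1854 = ((18 + 16)*(-7 - 3) + 5)² - 1854 = (34*(-10) + 5)² - 1854 = (-340 + 5)² - 1854 = (-335)² - 1854 = 112225 - 1854 = 110371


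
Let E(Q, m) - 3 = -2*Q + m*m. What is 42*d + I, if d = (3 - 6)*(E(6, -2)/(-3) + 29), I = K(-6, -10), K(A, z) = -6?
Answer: -3870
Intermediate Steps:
I = -6
E(Q, m) = 3 + m² - 2*Q (E(Q, m) = 3 + (-2*Q + m*m) = 3 + (-2*Q + m²) = 3 + (m² - 2*Q) = 3 + m² - 2*Q)
d = -92 (d = (3 - 6)*((3 + (-2)² - 2*6)/(-3) + 29) = -3*((3 + 4 - 12)*(-⅓) + 29) = -3*(-5*(-⅓) + 29) = -3*(5/3 + 29) = -3*92/3 = -92)
42*d + I = 42*(-92) - 6 = -3864 - 6 = -3870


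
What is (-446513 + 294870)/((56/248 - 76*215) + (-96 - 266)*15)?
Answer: 4700933/674863 ≈ 6.9658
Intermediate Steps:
(-446513 + 294870)/((56/248 - 76*215) + (-96 - 266)*15) = -151643/((56*(1/248) - 16340) - 362*15) = -151643/((7/31 - 16340) - 5430) = -151643/(-506533/31 - 5430) = -151643/(-674863/31) = -151643*(-31/674863) = 4700933/674863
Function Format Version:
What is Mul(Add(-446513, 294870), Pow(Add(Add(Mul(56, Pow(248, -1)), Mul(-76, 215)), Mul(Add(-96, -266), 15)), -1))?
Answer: Rational(4700933, 674863) ≈ 6.9658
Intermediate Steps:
Mul(Add(-446513, 294870), Pow(Add(Add(Mul(56, Pow(248, -1)), Mul(-76, 215)), Mul(Add(-96, -266), 15)), -1)) = Mul(-151643, Pow(Add(Add(Mul(56, Rational(1, 248)), -16340), Mul(-362, 15)), -1)) = Mul(-151643, Pow(Add(Add(Rational(7, 31), -16340), -5430), -1)) = Mul(-151643, Pow(Add(Rational(-506533, 31), -5430), -1)) = Mul(-151643, Pow(Rational(-674863, 31), -1)) = Mul(-151643, Rational(-31, 674863)) = Rational(4700933, 674863)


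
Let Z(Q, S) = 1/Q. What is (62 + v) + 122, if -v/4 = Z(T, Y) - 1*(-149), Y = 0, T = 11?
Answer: -4536/11 ≈ -412.36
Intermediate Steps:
v = -6560/11 (v = -4*(1/11 - 1*(-149)) = -4*(1/11 + 149) = -4*1640/11 = -6560/11 ≈ -596.36)
(62 + v) + 122 = (62 - 6560/11) + 122 = -5878/11 + 122 = -4536/11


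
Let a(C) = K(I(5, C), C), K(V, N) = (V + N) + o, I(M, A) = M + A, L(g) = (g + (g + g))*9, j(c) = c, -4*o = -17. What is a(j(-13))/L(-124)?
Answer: 67/13392 ≈ 0.0050030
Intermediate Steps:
o = 17/4 (o = -¼*(-17) = 17/4 ≈ 4.2500)
L(g) = 27*g (L(g) = (g + 2*g)*9 = (3*g)*9 = 27*g)
I(M, A) = A + M
K(V, N) = 17/4 + N + V (K(V, N) = (V + N) + 17/4 = (N + V) + 17/4 = 17/4 + N + V)
a(C) = 37/4 + 2*C (a(C) = 17/4 + C + (C + 5) = 17/4 + C + (5 + C) = 37/4 + 2*C)
a(j(-13))/L(-124) = (37/4 + 2*(-13))/((27*(-124))) = (37/4 - 26)/(-3348) = -67/4*(-1/3348) = 67/13392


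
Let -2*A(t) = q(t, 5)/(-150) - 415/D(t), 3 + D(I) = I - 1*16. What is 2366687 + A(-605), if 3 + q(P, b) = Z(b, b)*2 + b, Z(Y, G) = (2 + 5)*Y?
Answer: 73840631513/31200 ≈ 2.3667e+6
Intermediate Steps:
Z(Y, G) = 7*Y
q(P, b) = -3 + 15*b (q(P, b) = -3 + ((7*b)*2 + b) = -3 + (14*b + b) = -3 + 15*b)
D(I) = -19 + I (D(I) = -3 + (I - 1*16) = -3 + (I - 16) = -3 + (-16 + I) = -19 + I)
A(t) = 6/25 + 415/(2*(-19 + t)) (A(t) = -((-3 + 15*5)/(-150) - 415/(-19 + t))/2 = -((-3 + 75)*(-1/150) - 415/(-19 + t))/2 = -(72*(-1/150) - 415/(-19 + t))/2 = -(-12/25 - 415/(-19 + t))/2 = 6/25 + 415/(2*(-19 + t)))
2366687 + A(-605) = 2366687 + (10147 + 12*(-605))/(50*(-19 - 605)) = 2366687 + (1/50)*(10147 - 7260)/(-624) = 2366687 + (1/50)*(-1/624)*2887 = 2366687 - 2887/31200 = 73840631513/31200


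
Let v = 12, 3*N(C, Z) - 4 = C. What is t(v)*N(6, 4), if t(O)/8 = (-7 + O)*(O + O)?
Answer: 3200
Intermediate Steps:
N(C, Z) = 4/3 + C/3
t(O) = 16*O*(-7 + O) (t(O) = 8*((-7 + O)*(O + O)) = 8*((-7 + O)*(2*O)) = 8*(2*O*(-7 + O)) = 16*O*(-7 + O))
t(v)*N(6, 4) = (16*12*(-7 + 12))*(4/3 + (1/3)*6) = (16*12*5)*(4/3 + 2) = 960*(10/3) = 3200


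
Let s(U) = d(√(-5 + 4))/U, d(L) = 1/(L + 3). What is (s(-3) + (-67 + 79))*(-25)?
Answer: -595/2 - 5*I/6 ≈ -297.5 - 0.83333*I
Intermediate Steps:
d(L) = 1/(3 + L)
s(U) = (3 - I)/(10*U) (s(U) = 1/((3 + √(-5 + 4))*U) = 1/((3 + √(-1))*U) = 1/((3 + I)*U) = ((3 - I)/10)/U = (3 - I)/(10*U))
(s(-3) + (-67 + 79))*(-25) = ((⅒)*(3 - I)/(-3) + (-67 + 79))*(-25) = ((⅒)*(-⅓)*(3 - I) + 12)*(-25) = ((-⅒ + I/30) + 12)*(-25) = (119/10 + I/30)*(-25) = -595/2 - 5*I/6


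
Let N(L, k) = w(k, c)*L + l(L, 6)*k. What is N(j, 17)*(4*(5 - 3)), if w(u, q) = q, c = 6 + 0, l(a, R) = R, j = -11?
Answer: 288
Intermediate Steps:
c = 6
N(L, k) = 6*L + 6*k
N(j, 17)*(4*(5 - 3)) = (6*(-11) + 6*17)*(4*(5 - 3)) = (-66 + 102)*(4*2) = 36*8 = 288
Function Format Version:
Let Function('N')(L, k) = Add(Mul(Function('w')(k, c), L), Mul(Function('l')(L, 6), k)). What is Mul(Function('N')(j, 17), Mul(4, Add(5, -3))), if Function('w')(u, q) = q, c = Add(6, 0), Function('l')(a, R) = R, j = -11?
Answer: 288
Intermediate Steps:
c = 6
Function('N')(L, k) = Add(Mul(6, L), Mul(6, k))
Mul(Function('N')(j, 17), Mul(4, Add(5, -3))) = Mul(Add(Mul(6, -11), Mul(6, 17)), Mul(4, Add(5, -3))) = Mul(Add(-66, 102), Mul(4, 2)) = Mul(36, 8) = 288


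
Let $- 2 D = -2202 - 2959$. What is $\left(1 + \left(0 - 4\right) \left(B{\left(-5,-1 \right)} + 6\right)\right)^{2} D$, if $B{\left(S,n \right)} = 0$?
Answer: $\frac{2730169}{2} \approx 1.3651 \cdot 10^{6}$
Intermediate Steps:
$D = \frac{5161}{2}$ ($D = - \frac{-2202 - 2959}{2} = \left(- \frac{1}{2}\right) \left(-5161\right) = \frac{5161}{2} \approx 2580.5$)
$\left(1 + \left(0 - 4\right) \left(B{\left(-5,-1 \right)} + 6\right)\right)^{2} D = \left(1 + \left(0 - 4\right) \left(0 + 6\right)\right)^{2} \cdot \frac{5161}{2} = \left(1 - 24\right)^{2} \cdot \frac{5161}{2} = \left(-23\right)^{2} \cdot \frac{5161}{2} = 529 \cdot \frac{5161}{2} = \frac{2730169}{2}$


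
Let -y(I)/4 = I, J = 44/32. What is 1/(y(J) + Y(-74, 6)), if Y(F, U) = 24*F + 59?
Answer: -2/3445 ≈ -0.00058055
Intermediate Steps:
J = 11/8 (J = 44*(1/32) = 11/8 ≈ 1.3750)
Y(F, U) = 59 + 24*F
y(I) = -4*I
1/(y(J) + Y(-74, 6)) = 1/(-4*11/8 + (59 + 24*(-74))) = 1/(-11/2 + (59 - 1776)) = 1/(-11/2 - 1717) = 1/(-3445/2) = -2/3445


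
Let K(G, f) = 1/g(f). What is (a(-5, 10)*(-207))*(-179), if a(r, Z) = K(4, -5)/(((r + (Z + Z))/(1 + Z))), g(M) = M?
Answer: -135861/25 ≈ -5434.4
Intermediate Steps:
K(G, f) = 1/f
a(r, Z) = -(1 + Z)/(5*(r + 2*Z)) (a(r, Z) = 1/((-5)*(((r + (Z + Z))/(1 + Z)))) = -(1 + Z)/(r + 2*Z)/5 = -(1 + Z)/(5*(r + 2*Z)))
(a(-5, 10)*(-207))*(-179) = (((-1 - 1*10)/(5*(-5 + 2*10)))*(-207))*(-179) = (((-1 - 10)/(5*(-5 + 20)))*(-207))*(-179) = (((1/5)*(-11)/15)*(-207))*(-179) = (((1/5)*(1/15)*(-11))*(-207))*(-179) = -11/75*(-207)*(-179) = (759/25)*(-179) = -135861/25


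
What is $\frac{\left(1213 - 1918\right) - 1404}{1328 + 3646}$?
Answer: $- \frac{703}{1658} \approx -0.42401$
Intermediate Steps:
$\frac{\left(1213 - 1918\right) - 1404}{1328 + 3646} = \frac{\left(1213 - 1918\right) - 1404}{4974} = \left(-705 - 1404\right) \frac{1}{4974} = \left(-2109\right) \frac{1}{4974} = - \frac{703}{1658}$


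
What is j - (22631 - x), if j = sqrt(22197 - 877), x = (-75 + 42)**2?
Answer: -21542 + 2*sqrt(5330) ≈ -21396.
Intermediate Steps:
x = 1089 (x = (-33)**2 = 1089)
j = 2*sqrt(5330) (j = sqrt(21320) = 2*sqrt(5330) ≈ 146.01)
j - (22631 - x) = 2*sqrt(5330) - (22631 - 1*1089) = 2*sqrt(5330) - (22631 - 1089) = 2*sqrt(5330) - 1*21542 = 2*sqrt(5330) - 21542 = -21542 + 2*sqrt(5330)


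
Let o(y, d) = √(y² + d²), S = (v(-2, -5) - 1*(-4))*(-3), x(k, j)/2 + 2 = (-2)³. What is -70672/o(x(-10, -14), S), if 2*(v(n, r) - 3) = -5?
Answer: -141344*√2329/2329 ≈ -2928.8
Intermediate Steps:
v(n, r) = ½ (v(n, r) = 3 + (½)*(-5) = 3 - 5/2 = ½)
x(k, j) = -20 (x(k, j) = -4 + 2*(-2)³ = -4 + 2*(-8) = -4 - 16 = -20)
S = -27/2 (S = (½ - 1*(-4))*(-3) = (½ + 4)*(-3) = (9/2)*(-3) = -27/2 ≈ -13.500)
o(y, d) = √(d² + y²)
-70672/o(x(-10, -14), S) = -70672/√((-27/2)² + (-20)²) = -70672/√(729/4 + 400) = -70672*2*√2329/2329 = -141344*√2329/2329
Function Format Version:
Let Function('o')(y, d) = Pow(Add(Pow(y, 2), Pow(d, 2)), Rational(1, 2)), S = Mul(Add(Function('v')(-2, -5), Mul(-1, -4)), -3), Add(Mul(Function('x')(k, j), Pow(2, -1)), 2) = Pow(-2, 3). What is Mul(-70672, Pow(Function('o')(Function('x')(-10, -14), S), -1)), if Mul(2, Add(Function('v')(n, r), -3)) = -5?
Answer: Mul(Rational(-141344, 2329), Pow(2329, Rational(1, 2))) ≈ -2928.8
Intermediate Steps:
Function('v')(n, r) = Rational(1, 2) (Function('v')(n, r) = Add(3, Mul(Rational(1, 2), -5)) = Add(3, Rational(-5, 2)) = Rational(1, 2))
Function('x')(k, j) = -20 (Function('x')(k, j) = Add(-4, Mul(2, Pow(-2, 3))) = Add(-4, Mul(2, -8)) = Add(-4, -16) = -20)
S = Rational(-27, 2) (S = Mul(Add(Rational(1, 2), Mul(-1, -4)), -3) = Mul(Add(Rational(1, 2), 4), -3) = Mul(Rational(9, 2), -3) = Rational(-27, 2) ≈ -13.500)
Function('o')(y, d) = Pow(Add(Pow(d, 2), Pow(y, 2)), Rational(1, 2))
Mul(-70672, Pow(Function('o')(Function('x')(-10, -14), S), -1)) = Mul(-70672, Pow(Pow(Add(Pow(Rational(-27, 2), 2), Pow(-20, 2)), Rational(1, 2)), -1)) = Mul(-70672, Pow(Pow(Add(Rational(729, 4), 400), Rational(1, 2)), -1)) = Mul(-70672, Pow(Pow(Rational(2329, 4), Rational(1, 2)), -1)) = Mul(-70672, Pow(Mul(Rational(1, 2), Pow(2329, Rational(1, 2))), -1)) = Mul(-70672, Mul(Rational(2, 2329), Pow(2329, Rational(1, 2)))) = Mul(Rational(-141344, 2329), Pow(2329, Rational(1, 2)))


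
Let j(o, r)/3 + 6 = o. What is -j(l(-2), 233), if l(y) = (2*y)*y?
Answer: -6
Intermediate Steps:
l(y) = 2*y²
j(o, r) = -18 + 3*o
-j(l(-2), 233) = -(-18 + 3*(2*(-2)²)) = -(-18 + 3*(2*4)) = -(-18 + 3*8) = -(-18 + 24) = -1*6 = -6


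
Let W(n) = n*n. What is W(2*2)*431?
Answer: 6896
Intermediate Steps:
W(n) = n²
W(2*2)*431 = (2*2)²*431 = 4²*431 = 16*431 = 6896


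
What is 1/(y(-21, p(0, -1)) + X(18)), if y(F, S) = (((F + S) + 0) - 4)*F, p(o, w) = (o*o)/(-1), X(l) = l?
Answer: 1/543 ≈ 0.0018416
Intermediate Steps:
p(o, w) = -o² (p(o, w) = o²*(-1) = -o²)
y(F, S) = F*(-4 + F + S) (y(F, S) = ((F + S) - 4)*F = (-4 + F + S)*F = F*(-4 + F + S))
1/(y(-21, p(0, -1)) + X(18)) = 1/(-21*(-4 - 21 - 1*0²) + 18) = 1/(-21*(-4 - 21 - 1*0) + 18) = 1/(-21*(-4 - 21 + 0) + 18) = 1/(-21*(-25) + 18) = 1/(525 + 18) = 1/543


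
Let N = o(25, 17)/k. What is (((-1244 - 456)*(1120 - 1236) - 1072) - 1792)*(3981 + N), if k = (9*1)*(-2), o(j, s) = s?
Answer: 6961212688/9 ≈ 7.7347e+8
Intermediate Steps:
k = -18 (k = 9*(-2) = -18)
N = -17/18 (N = 17/(-18) = 17*(-1/18) = -17/18 ≈ -0.94444)
(((-1244 - 456)*(1120 - 1236) - 1072) - 1792)*(3981 + N) = (((-1244 - 456)*(1120 - 1236) - 1072) - 1792)*(3981 - 17/18) = ((-1700*(-116) - 1072) - 1792)*(71641/18) = ((197200 - 1072) - 1792)*(71641/18) = (196128 - 1792)*(71641/18) = 194336*(71641/18) = 6961212688/9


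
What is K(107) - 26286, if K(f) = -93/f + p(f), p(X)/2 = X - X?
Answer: -2812695/107 ≈ -26287.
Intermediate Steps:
p(X) = 0 (p(X) = 2*(X - X) = 2*0 = 0)
K(f) = -93/f (K(f) = -93/f + 0 = -93/f)
K(107) - 26286 = -93/107 - 26286 = -2812695/107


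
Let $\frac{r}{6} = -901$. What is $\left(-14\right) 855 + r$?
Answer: $-17376$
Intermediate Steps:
$r = -5406$ ($r = 6 \left(-901\right) = -5406$)
$\left(-14\right) 855 + r = \left(-14\right) 855 - 5406 = -11970 - 5406 = -17376$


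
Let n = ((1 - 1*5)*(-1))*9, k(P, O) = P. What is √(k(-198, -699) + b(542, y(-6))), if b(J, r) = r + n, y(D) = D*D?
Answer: 3*I*√14 ≈ 11.225*I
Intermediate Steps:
y(D) = D²
n = 36 (n = ((1 - 5)*(-1))*9 = -4*(-1)*9 = 4*9 = 36)
b(J, r) = 36 + r (b(J, r) = r + 36 = 36 + r)
√(k(-198, -699) + b(542, y(-6))) = √(-198 + (36 + (-6)²)) = √(-198 + (36 + 36)) = √(-198 + 72) = √(-126) = 3*I*√14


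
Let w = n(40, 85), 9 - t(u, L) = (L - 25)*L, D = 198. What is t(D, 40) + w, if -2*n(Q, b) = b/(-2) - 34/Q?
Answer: -22773/40 ≈ -569.33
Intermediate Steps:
t(u, L) = 9 - L*(-25 + L) (t(u, L) = 9 - (L - 25)*L = 9 - (-25 + L)*L = 9 - L*(-25 + L))
n(Q, b) = 17/Q + b/4 (n(Q, b) = -(b/(-2) - 34/Q)/2 = -(b*(-1/2) - 34/Q)/2 = -(-b/2 - 34/Q)/2 = -(-34/Q - b/2)/2 = 17/Q + b/4)
w = 867/40 (w = 17/40 + (1/4)*85 = 17*(1/40) + 85/4 = 17/40 + 85/4 = 867/40 ≈ 21.675)
t(D, 40) + w = (9 - 1*40**2 + 25*40) + 867/40 = (9 - 1*1600 + 1000) + 867/40 = (9 - 1600 + 1000) + 867/40 = -591 + 867/40 = -22773/40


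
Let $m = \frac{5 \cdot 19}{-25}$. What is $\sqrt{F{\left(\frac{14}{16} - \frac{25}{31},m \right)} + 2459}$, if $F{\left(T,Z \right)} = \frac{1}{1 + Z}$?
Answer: $\frac{\sqrt{481894}}{14} \approx 49.585$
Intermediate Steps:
$m = - \frac{19}{5}$ ($m = 95 \left(- \frac{1}{25}\right) = - \frac{19}{5} \approx -3.8$)
$\sqrt{F{\left(\frac{14}{16} - \frac{25}{31},m \right)} + 2459} = \sqrt{\frac{1}{1 - \frac{19}{5}} + 2459} = \sqrt{\frac{1}{- \frac{14}{5}} + 2459} = \sqrt{- \frac{5}{14} + 2459} = \sqrt{\frac{34421}{14}} = \frac{\sqrt{481894}}{14}$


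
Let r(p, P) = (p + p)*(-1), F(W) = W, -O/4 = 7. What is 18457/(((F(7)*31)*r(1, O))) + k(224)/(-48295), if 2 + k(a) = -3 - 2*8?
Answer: -891371701/20960030 ≈ -42.527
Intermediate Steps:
O = -28 (O = -4*7 = -28)
k(a) = -21 (k(a) = -2 + (-3 - 2*8) = -2 + (-3 - 16) = -2 - 19 = -21)
r(p, P) = -2*p (r(p, P) = (2*p)*(-1) = -2*p)
18457/(((F(7)*31)*r(1, O))) + k(224)/(-48295) = 18457/(((7*31)*(-2*1))) - 21/(-48295) = 18457/((217*(-2))) - 21*(-1/48295) = 18457/(-434) + 21/48295 = 18457*(-1/434) + 21/48295 = -18457/434 + 21/48295 = -891371701/20960030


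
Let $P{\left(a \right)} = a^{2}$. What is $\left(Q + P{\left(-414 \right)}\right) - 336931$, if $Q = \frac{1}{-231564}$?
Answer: $- \frac{38331946741}{231564} \approx -1.6554 \cdot 10^{5}$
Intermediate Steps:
$Q = - \frac{1}{231564} \approx -4.3185 \cdot 10^{-6}$
$\left(Q + P{\left(-414 \right)}\right) - 336931 = \left(- \frac{1}{231564} + \left(-414\right)^{2}\right) - 336931 = \left(- \frac{1}{231564} + 171396\right) - 336931 = \frac{39689143343}{231564} - 336931 = - \frac{38331946741}{231564}$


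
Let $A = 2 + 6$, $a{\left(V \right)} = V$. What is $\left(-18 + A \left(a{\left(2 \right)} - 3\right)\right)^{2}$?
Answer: $676$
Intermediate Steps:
$A = 8$
$\left(-18 + A \left(a{\left(2 \right)} - 3\right)\right)^{2} = \left(-18 + 8 \left(2 - 3\right)\right)^{2} = \left(-18 + 8 \left(-1\right)\right)^{2} = \left(-18 - 8\right)^{2} = \left(-26\right)^{2} = 676$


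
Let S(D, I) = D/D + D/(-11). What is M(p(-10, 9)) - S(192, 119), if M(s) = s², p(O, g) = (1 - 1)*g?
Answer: 181/11 ≈ 16.455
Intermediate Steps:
S(D, I) = 1 - D/11 (S(D, I) = 1 + D*(-1/11) = 1 - D/11)
p(O, g) = 0 (p(O, g) = 0*g = 0)
M(p(-10, 9)) - S(192, 119) = 0² - (1 - 1/11*192) = 0 - (1 - 192/11) = 0 - 1*(-181/11) = 0 + 181/11 = 181/11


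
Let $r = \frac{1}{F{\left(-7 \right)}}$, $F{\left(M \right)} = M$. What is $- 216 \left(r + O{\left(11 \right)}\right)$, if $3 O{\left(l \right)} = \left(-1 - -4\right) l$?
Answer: $- \frac{16416}{7} \approx -2345.1$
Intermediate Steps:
$r = - \frac{1}{7}$ ($r = \frac{1}{-7} = - \frac{1}{7} \approx -0.14286$)
$O{\left(l \right)} = l$ ($O{\left(l \right)} = \frac{\left(-1 - -4\right) l}{3} = \frac{\left(-1 + 4\right) l}{3} = \frac{3 l}{3} = l$)
$- 216 \left(r + O{\left(11 \right)}\right) = - 216 \left(- \frac{1}{7} + 11\right) = \left(-216\right) \frac{76}{7} = - \frac{16416}{7}$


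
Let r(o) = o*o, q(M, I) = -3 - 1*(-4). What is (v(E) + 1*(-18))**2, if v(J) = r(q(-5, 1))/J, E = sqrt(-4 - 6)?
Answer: (180 + I*sqrt(10))**2/100 ≈ 323.9 + 11.384*I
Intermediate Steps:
q(M, I) = 1 (q(M, I) = -3 + 4 = 1)
r(o) = o**2
E = I*sqrt(10) (E = sqrt(-10) = I*sqrt(10) ≈ 3.1623*I)
v(J) = 1/J (v(J) = 1**2/J = 1/J)
(v(E) + 1*(-18))**2 = (1/(I*sqrt(10)) + 1*(-18))**2 = (-I*sqrt(10)/10 - 18)**2 = (-18 - I*sqrt(10)/10)**2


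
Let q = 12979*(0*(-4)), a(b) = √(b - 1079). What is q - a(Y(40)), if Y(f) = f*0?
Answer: -I*√1079 ≈ -32.848*I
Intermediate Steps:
Y(f) = 0
a(b) = √(-1079 + b)
q = 0 (q = 12979*0 = 0)
q - a(Y(40)) = 0 - √(-1079 + 0) = 0 - √(-1079) = 0 - I*√1079 = -I*√1079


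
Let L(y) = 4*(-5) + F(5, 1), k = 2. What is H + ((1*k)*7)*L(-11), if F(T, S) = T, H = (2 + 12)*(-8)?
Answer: -322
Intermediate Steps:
H = -112 (H = 14*(-8) = -112)
L(y) = -15 (L(y) = 4*(-5) + 5 = -20 + 5 = -15)
H + ((1*k)*7)*L(-11) = -112 + ((1*2)*7)*(-15) = -112 + (2*7)*(-15) = -112 + 14*(-15) = -112 - 210 = -322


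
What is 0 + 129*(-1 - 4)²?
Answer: 3225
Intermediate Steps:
0 + 129*(-1 - 4)² = 0 + 129*(-5)² = 0 + 129*25 = 0 + 3225 = 3225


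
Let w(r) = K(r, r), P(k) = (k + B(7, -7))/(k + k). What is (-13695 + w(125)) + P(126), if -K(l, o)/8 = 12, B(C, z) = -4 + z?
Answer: -3475217/252 ≈ -13791.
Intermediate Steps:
P(k) = (-11 + k)/(2*k) (P(k) = (k + (-4 - 7))/(k + k) = (k - 11)/((2*k)) = (-11 + k)*(1/(2*k)) = (-11 + k)/(2*k))
K(l, o) = -96 (K(l, o) = -8*12 = -96)
w(r) = -96
(-13695 + w(125)) + P(126) = (-13695 - 96) + (½)*(-11 + 126)/126 = -13791 + (½)*(1/126)*115 = -13791 + 115/252 = -3475217/252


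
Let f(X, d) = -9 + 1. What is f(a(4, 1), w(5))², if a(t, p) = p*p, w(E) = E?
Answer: 64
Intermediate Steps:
a(t, p) = p²
f(X, d) = -8
f(a(4, 1), w(5))² = (-8)² = 64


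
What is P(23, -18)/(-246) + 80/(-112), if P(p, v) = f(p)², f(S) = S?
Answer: -4933/1722 ≈ -2.8647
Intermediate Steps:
P(p, v) = p²
P(23, -18)/(-246) + 80/(-112) = 23²/(-246) + 80/(-112) = 529*(-1/246) + 80*(-1/112) = -529/246 - 5/7 = -4933/1722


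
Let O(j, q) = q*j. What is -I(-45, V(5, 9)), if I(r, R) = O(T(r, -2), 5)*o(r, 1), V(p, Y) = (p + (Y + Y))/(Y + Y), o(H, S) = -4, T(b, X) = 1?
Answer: 20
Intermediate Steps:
V(p, Y) = (p + 2*Y)/(2*Y) (V(p, Y) = (p + 2*Y)/((2*Y)) = (p + 2*Y)*(1/(2*Y)) = (p + 2*Y)/(2*Y))
O(j, q) = j*q
I(r, R) = -20 (I(r, R) = (1*5)*(-4) = 5*(-4) = -20)
-I(-45, V(5, 9)) = -1*(-20) = 20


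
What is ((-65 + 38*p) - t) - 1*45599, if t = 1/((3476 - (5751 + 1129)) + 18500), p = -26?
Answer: -704258593/15096 ≈ -46652.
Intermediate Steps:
t = 1/15096 (t = 1/((3476 - 1*6880) + 18500) = 1/((3476 - 6880) + 18500) = 1/(-3404 + 18500) = 1/15096 ≈ 6.6243e-5)
((-65 + 38*p) - t) - 1*45599 = ((-65 + 38*(-26)) - 1*1/15096) - 1*45599 = ((-65 - 988) - 1/15096) - 45599 = (-1053 - 1/15096) - 45599 = -15896089/15096 - 45599 = -704258593/15096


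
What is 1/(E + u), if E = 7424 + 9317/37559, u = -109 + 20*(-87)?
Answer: 37559/209400742 ≈ 0.00017936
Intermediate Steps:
u = -1849 (u = -109 - 1740 = -1849)
E = 278847333/37559 (E = 7424 + 9317*(1/37559) = 7424 + 9317/37559 = 278847333/37559 ≈ 7424.3)
1/(E + u) = 1/(278847333/37559 - 1849) = 1/(209400742/37559) = 37559/209400742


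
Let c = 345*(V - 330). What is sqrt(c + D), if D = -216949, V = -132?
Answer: I*sqrt(376339) ≈ 613.46*I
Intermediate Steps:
c = -159390 (c = 345*(-132 - 330) = 345*(-462) = -159390)
sqrt(c + D) = sqrt(-159390 - 216949) = sqrt(-376339) = I*sqrt(376339)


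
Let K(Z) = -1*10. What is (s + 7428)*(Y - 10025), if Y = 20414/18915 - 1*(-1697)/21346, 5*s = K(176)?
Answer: -1155948877793651/15529215 ≈ -7.4437e+7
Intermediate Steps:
K(Z) = -10
s = -2 (s = (⅕)*(-10) = -2)
Y = 35988923/31058430 (Y = 20414*(1/18915) + 1697*(1/21346) = 20414/18915 + 1697/21346 = 35988923/31058430 ≈ 1.1587)
(s + 7428)*(Y - 10025) = (-2 + 7428)*(35988923/31058430 - 10025) = 7426*(-311324771827/31058430) = -1155948877793651/15529215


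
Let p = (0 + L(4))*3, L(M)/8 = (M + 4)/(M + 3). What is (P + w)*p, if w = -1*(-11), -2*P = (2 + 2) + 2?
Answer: 1536/7 ≈ 219.43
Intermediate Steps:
P = -3 (P = -((2 + 2) + 2)/2 = -(4 + 2)/2 = -½*6 = -3)
L(M) = 8*(4 + M)/(3 + M) (L(M) = 8*((M + 4)/(M + 3)) = 8*((4 + M)/(3 + M)) = 8*(4 + M)/(3 + M))
w = 11
p = 192/7 (p = (0 + 8*(4 + 4)/(3 + 4))*3 = (0 + 8*8/7)*3 = (0 + 8*(⅐)*8)*3 = (0 + 64/7)*3 = (64/7)*3 = 192/7 ≈ 27.429)
(P + w)*p = (-3 + 11)*(192/7) = 8*(192/7) = 1536/7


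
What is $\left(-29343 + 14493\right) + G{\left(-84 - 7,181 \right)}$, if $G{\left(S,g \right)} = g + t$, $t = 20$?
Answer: $-14649$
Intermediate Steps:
$G{\left(S,g \right)} = 20 + g$ ($G{\left(S,g \right)} = g + 20 = 20 + g$)
$\left(-29343 + 14493\right) + G{\left(-84 - 7,181 \right)} = \left(-29343 + 14493\right) + \left(20 + 181\right) = -14850 + 201 = -14649$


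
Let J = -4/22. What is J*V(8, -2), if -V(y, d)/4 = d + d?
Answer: -32/11 ≈ -2.9091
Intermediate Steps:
V(y, d) = -8*d (V(y, d) = -4*(d + d) = -8*d)
J = -2/11 (J = -4*1/22 = -2/11 ≈ -0.18182)
J*V(8, -2) = -(-16)*(-2)/11 = -2/11*16 = -32/11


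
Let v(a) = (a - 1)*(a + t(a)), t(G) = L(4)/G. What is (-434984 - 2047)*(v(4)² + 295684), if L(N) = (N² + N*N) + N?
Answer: -129887798355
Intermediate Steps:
L(N) = N + 2*N² (L(N) = (N² + N²) + N = 2*N² + N = N + 2*N²)
t(G) = 36/G (t(G) = (4*(1 + 2*4))/G = (4*(1 + 8))/G = (4*9)/G = 36/G)
v(a) = (-1 + a)*(a + 36/a) (v(a) = (a - 1)*(a + 36/a) = (-1 + a)*(a + 36/a))
(-434984 - 2047)*(v(4)² + 295684) = (-434984 - 2047)*((36 + 4² - 1*4 - 36/4)² + 295684) = -437031*((36 + 16 - 4 - 36*¼)² + 295684) = -437031*((36 + 16 - 4 - 9)² + 295684) = -437031*(39² + 295684) = -437031*(1521 + 295684) = -437031*297205 = -129887798355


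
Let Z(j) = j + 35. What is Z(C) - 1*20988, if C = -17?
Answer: -20970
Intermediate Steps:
Z(j) = 35 + j
Z(C) - 1*20988 = (35 - 17) - 1*20988 = 18 - 20988 = -20970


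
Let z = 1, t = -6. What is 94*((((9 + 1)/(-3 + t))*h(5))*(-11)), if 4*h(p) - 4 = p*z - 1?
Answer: 20680/9 ≈ 2297.8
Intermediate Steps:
h(p) = 3/4 + p/4 (h(p) = 1 + (p*1 - 1)/4 = 1 + (p - 1)/4 = 1 + (-1 + p)/4 = 1 + (-1/4 + p/4) = 3/4 + p/4)
94*((((9 + 1)/(-3 + t))*h(5))*(-11)) = 94*((((9 + 1)/(-3 - 6))*(3/4 + (1/4)*5))*(-11)) = 94*(((10/(-9))*(3/4 + 5/4))*(-11)) = 94*(((10*(-1/9))*2)*(-11)) = 94*(-10/9*2*(-11)) = 94*(-20/9*(-11)) = 94*(220/9) = 20680/9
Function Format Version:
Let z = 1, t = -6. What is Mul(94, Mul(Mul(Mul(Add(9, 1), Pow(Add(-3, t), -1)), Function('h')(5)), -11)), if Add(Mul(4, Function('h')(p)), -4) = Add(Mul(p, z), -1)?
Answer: Rational(20680, 9) ≈ 2297.8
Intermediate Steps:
Function('h')(p) = Add(Rational(3, 4), Mul(Rational(1, 4), p)) (Function('h')(p) = Add(1, Mul(Rational(1, 4), Add(Mul(p, 1), -1))) = Add(1, Mul(Rational(1, 4), Add(p, -1))) = Add(1, Mul(Rational(1, 4), Add(-1, p))) = Add(1, Add(Rational(-1, 4), Mul(Rational(1, 4), p))) = Add(Rational(3, 4), Mul(Rational(1, 4), p)))
Mul(94, Mul(Mul(Mul(Add(9, 1), Pow(Add(-3, t), -1)), Function('h')(5)), -11)) = Mul(94, Mul(Mul(Mul(Add(9, 1), Pow(Add(-3, -6), -1)), Add(Rational(3, 4), Mul(Rational(1, 4), 5))), -11)) = Mul(94, Mul(Mul(Mul(10, Pow(-9, -1)), Add(Rational(3, 4), Rational(5, 4))), -11)) = Mul(94, Mul(Mul(Mul(10, Rational(-1, 9)), 2), -11)) = Mul(94, Mul(Mul(Rational(-10, 9), 2), -11)) = Mul(94, Mul(Rational(-20, 9), -11)) = Mul(94, Rational(220, 9)) = Rational(20680, 9)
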